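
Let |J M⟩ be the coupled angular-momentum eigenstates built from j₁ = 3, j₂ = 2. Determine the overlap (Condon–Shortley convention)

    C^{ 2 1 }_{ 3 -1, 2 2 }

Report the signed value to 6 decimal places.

-0.462910

j₁+j₂−J=3  J+j₁−j₂=3  J−j₁+j₂=1  j₁+j₂+J+1=8
(j₁±m₁, j₂±m₂, J±M) = (2,4,4,0,3,1)
P² = 216/7
sum k=3..3:
  [3] −1/12 = -1/12
S = -1/12
C² = P²·S² = 3/14 ; C = -0.462910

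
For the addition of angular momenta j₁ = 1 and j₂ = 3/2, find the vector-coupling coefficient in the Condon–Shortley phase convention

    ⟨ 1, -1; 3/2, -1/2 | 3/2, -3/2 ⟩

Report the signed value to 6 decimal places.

√[4·1!1!2!/5! · 0!2!1!2!0!3!] = √(8/5)
  +(−1)^1/∏(1,0,1,0,0,2)! = -1/2  (running -1/2)
⟨..|..⟩ = √(8/5)·(-1/2) = -0.632456

-0.632456  (= −√(2/5))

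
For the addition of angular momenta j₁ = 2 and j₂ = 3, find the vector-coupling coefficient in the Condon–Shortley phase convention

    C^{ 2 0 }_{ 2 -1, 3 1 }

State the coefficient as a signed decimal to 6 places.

√[5·3!1!3!/8! · 1!3!4!2!2!2!] = √(36/7)
  +(−1)^2/∏(2,1,1,2,0,1)! = 1/4  (running 1/4)
  +(−1)^3/∏(3,0,0,1,1,2)! = -1/12  (running 1/6)
⟨..|..⟩ = √(36/7)·(1/6) = +0.377964

+√(1/7) ≈ +0.377964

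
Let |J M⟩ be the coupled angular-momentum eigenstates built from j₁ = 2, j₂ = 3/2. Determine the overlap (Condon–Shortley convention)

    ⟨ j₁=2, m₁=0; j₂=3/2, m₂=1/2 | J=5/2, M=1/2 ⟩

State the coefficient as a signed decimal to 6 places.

-0.292770

√[6·1!3!2!/7! · 2!2!2!1!3!2!] = √(48/35)
  +(−1)^0/∏(0,1,2,2,1,0)! = 1/4  (running 1/4)
  +(−1)^1/∏(1,0,1,1,2,1)! = -1/2  (running -1/4)
⟨..|..⟩ = √(48/35)·(-1/4) = -0.292770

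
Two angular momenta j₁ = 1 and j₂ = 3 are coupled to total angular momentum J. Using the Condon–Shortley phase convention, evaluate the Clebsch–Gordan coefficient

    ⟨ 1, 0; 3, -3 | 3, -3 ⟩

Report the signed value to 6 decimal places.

j₁+j₂−J=1  J+j₁−j₂=1  J−j₁+j₂=5  j₁+j₂+J+1=8
(j₁±m₁, j₂±m₂, J±M) = (1,1,0,6,0,6)
P² = 10800
sum k=0..0:
  [0] +1/120 = 1/120
S = 1/120
C² = P²·S² = 3/4 ; C = +0.866025

+0.866025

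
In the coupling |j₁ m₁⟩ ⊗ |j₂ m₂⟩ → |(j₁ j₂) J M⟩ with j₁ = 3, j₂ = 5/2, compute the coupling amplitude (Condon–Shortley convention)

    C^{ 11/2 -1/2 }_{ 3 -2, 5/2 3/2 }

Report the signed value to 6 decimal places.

+√(5/77) = +0.254824

j₁+j₂−J=0  J+j₁−j₂=6  J−j₁+j₂=5  j₁+j₂+J+1=12
(j₁±m₁, j₂±m₂, J±M) = (1,5,4,1,5,6)
P² = 41472000/77
sum k=0..0:
  [0] +1/2880 = 1/2880
S = 1/2880
C² = P²·S² = 5/77 ; C = +0.254824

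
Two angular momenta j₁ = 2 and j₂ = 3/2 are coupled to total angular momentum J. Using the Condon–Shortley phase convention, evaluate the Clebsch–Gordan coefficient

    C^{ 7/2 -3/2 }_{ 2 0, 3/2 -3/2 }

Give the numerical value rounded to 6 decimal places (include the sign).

+√(2/7) ≈ +0.534522

√[8·0!4!3!/8! · 2!2!0!3!2!5!] = √(1152/7)
  +(−1)^0/∏(0,0,2,0,2,3)! = 1/24  (running 1/24)
⟨..|..⟩ = √(1152/7)·(1/24) = +0.534522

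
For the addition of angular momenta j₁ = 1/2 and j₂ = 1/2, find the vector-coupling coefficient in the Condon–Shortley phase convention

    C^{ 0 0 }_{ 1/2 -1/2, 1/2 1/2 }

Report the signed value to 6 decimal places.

-0.707107

triangle: 1!*0!*0!/2! = 1/2
(j±m)!: 0!*1!*1!*0!*0!*0! = 1
prefactor² = (2J+1)*Δ*N² = 1/2
  k=1: −1/(1!*0!*0!*0!*0!*0!) = -1
Σ = -1  ⇒  CG² = 1/2*(-1)² = 1/2
CG = −√(1/2) = -0.707107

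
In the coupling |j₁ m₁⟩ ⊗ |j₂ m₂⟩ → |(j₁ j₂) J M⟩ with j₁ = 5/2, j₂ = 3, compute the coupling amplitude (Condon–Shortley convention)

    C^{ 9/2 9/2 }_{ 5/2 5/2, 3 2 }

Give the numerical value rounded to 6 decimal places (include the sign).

√[10·1!4!5!/11! · 5!0!5!1!9!0!] = √(41472000/11)
  +(−1)^0/∏(0,1,0,5,4,0)! = 1/2880  (running 1/2880)
⟨..|..⟩ = √(41472000/11)·(1/2880) = +0.674200

+√(5/11) = +0.674200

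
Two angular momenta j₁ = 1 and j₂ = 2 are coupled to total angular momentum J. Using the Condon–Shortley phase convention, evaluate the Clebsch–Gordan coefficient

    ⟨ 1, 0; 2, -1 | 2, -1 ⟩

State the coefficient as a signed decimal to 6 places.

+√(1/6) ≈ +0.408248

j₁+j₂−J=1  J+j₁−j₂=1  J−j₁+j₂=3  j₁+j₂+J+1=6
(j₁±m₁, j₂±m₂, J±M) = (1,1,1,3,1,3)
P² = 3/2
sum k=0..1:
  [0] +1/2 = 1/2
  [1] −1/6 = -1/6
S = 1/3
C² = P²·S² = 1/6 ; C = +0.408248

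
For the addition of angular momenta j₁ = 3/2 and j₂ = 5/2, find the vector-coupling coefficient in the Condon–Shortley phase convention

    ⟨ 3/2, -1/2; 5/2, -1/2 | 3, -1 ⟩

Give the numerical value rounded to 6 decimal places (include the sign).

√[7·1!2!4!/8! · 1!2!2!3!2!4!] = √(48/5)
  +(−1)^0/∏(0,1,2,2,0,2)! = 1/8  (running 1/8)
  +(−1)^1/∏(1,0,1,1,1,3)! = -1/6  (running -1/24)
⟨..|..⟩ = √(48/5)·(-1/24) = -0.129099

−√(1/60) = -0.129099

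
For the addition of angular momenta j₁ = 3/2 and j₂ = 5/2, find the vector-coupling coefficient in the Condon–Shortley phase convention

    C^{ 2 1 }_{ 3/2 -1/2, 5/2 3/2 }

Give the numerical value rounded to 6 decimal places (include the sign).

triangle: 2!×1!×3!/7! = 12/5040
(j±m)!: 1!×2!×4!×1!×3!×1! = 288
prefactor² = (2J+1)×Δ×N² = 24/7
  k=1: −1/(1!×1!×1!×3!×0!×0!) = -1/6
  k=2: +1/(2!×0!×0!×2!×1!×1!) = 1/4
Σ = 1/12  ⇒  CG² = 24/7×1/12² = 1/42
CG = +√(1/42) = +0.154303

+0.154303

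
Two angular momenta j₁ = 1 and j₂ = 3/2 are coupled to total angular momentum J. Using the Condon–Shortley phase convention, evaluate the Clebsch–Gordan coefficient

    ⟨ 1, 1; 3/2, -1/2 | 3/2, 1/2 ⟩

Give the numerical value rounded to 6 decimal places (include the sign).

+0.730297  (= +√(8/15))

triangle: 1!×1!×2!/5! = 2/120
(j±m)!: 2!×0!×1!×2!×2!×1! = 8
prefactor² = (2J+1)×Δ×N² = 8/15
  k=0: +1/(0!×1!×0!×1!×1!×1!) = 1
Σ = 1  ⇒  CG² = 8/15×1² = 8/15
CG = +√(8/15) = +0.730297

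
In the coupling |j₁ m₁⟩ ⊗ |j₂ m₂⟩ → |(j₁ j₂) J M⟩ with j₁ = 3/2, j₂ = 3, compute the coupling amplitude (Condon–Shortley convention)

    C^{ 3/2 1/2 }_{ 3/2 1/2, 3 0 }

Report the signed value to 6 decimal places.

√[4·3!0!3!/7! · 2!1!3!3!2!1!] = √(144/35)
  +(−1)^1/∏(1,2,0,2,0,1)! = -1/4  (running -1/4)
⟨..|..⟩ = √(144/35)·(-1/4) = -0.507093

−√(9/35) = -0.507093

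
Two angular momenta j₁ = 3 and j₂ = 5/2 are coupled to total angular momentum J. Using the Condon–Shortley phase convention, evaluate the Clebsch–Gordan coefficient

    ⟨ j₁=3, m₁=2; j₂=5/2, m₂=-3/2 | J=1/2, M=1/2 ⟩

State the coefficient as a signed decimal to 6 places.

√[2·5!1!0!/7! · 5!1!1!4!1!0!] = √(960/7)
  +(−1)^1/∏(1,4,0,0,1,0)! = -1/24  (running -1/24)
⟨..|..⟩ = √(960/7)·(-1/24) = -0.487950

-0.487950  (= −√(5/21))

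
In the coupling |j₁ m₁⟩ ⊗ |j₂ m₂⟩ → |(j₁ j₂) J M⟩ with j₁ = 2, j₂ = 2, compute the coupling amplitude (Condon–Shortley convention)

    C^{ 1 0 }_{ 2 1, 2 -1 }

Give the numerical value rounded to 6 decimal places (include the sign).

-0.316228

triangle: 3!*1!*1!/6! = 6/720
(j±m)!: 3!*1!*1!*3!*1!*1! = 36
prefactor² = (2J+1)*Δ*N² = 9/10
  k=0: +1/(0!*3!*1!*1!*0!*0!) = 1/6
  k=1: −1/(1!*2!*0!*0!*1!*1!) = -1/2
Σ = -1/3  ⇒  CG² = 9/10*(-1/3)² = 1/10
CG = −√(1/10) = -0.316228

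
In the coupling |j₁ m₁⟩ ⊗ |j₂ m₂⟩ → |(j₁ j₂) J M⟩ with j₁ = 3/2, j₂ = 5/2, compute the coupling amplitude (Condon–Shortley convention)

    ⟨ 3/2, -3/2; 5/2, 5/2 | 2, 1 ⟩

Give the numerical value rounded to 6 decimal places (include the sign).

+√(5/14) = +0.597614

triangle: 2!*1!*3!/7! = 12/5040
(j±m)!: 0!*3!*5!*0!*3!*1! = 4320
prefactor² = (2J+1)*Δ*N² = 360/7
  k=2: +1/(2!*0!*1!*3!*0!*0!) = 1/12
Σ = 1/12  ⇒  CG² = 360/7*1/12² = 5/14
CG = +√(5/14) = +0.597614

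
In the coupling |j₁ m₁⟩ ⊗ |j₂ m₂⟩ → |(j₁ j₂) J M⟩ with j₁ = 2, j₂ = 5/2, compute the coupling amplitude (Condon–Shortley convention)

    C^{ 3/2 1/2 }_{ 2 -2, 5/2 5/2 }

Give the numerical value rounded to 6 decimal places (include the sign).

triangle: 3!*1!*2!/7! = 12/5040
(j±m)!: 0!*4!*5!*0!*2!*1! = 5760
prefactor² = (2J+1)*Δ*N² = 384/7
  k=3: −1/(3!*0!*1!*2!*0!*0!) = -1/12
Σ = -1/12  ⇒  CG² = 384/7*(-1/12)² = 8/21
CG = −√(8/21) = -0.617213

−√(8/21) = -0.617213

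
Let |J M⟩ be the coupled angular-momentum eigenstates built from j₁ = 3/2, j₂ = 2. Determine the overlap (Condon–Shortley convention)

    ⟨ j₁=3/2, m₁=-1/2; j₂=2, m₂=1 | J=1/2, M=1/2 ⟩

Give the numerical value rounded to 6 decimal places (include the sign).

triangle: 3!×0!×1!/5! = 6/120
(j±m)!: 1!×2!×3!×1!×1!×0! = 12
prefactor² = (2J+1)×Δ×N² = 6/5
  k=2: +1/(2!×1!×0!×1!×0!×0!) = 1/2
Σ = 1/2  ⇒  CG² = 6/5×1/2² = 3/10
CG = +√(3/10) = +0.547723

+√(3/10) = +0.547723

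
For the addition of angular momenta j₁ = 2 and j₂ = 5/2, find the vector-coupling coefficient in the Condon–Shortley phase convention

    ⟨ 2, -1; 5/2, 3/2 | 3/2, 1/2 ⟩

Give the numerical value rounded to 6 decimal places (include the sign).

+0.138013  (= +√(2/105))

√[4·3!1!2!/7! · 1!3!4!1!2!1!] = √(96/35)
  +(−1)^2/∏(2,1,1,2,0,0)! = 1/4  (running 1/4)
  +(−1)^3/∏(3,0,0,1,1,1)! = -1/6  (running 1/12)
⟨..|..⟩ = √(96/35)·(1/12) = +0.138013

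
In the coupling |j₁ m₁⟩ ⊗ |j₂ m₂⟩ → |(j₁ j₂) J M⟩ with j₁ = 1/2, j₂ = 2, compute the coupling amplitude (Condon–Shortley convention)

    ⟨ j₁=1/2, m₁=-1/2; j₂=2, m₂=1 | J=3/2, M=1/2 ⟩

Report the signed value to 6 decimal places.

√[4·1!0!3!/5! · 0!1!3!1!2!1!] = √(12/5)
  +(−1)^1/∏(1,0,0,2,0,1)! = -1/2  (running -1/2)
⟨..|..⟩ = √(12/5)·(-1/2) = -0.774597

-0.774597  (= −√(3/5))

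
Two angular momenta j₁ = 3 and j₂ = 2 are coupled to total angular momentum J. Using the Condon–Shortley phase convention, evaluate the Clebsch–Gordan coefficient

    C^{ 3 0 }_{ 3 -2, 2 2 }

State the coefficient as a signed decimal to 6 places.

+0.577350

triangle: 2!×4!×2!/9! = 96/362880
(j±m)!: 1!×5!×4!×0!×3!×3! = 103680
prefactor² = (2J+1)×Δ×N² = 192
  k=2: +1/(2!×0!×3!×2!×1!×0!) = 1/24
Σ = 1/24  ⇒  CG² = 192×1/24² = 1/3
CG = +√(1/3) = +0.577350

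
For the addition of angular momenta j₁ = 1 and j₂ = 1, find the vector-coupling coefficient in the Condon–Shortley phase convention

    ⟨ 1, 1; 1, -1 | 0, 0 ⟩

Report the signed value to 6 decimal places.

+√(1/3) ≈ +0.577350

j₁+j₂−J=2  J+j₁−j₂=0  J−j₁+j₂=0  j₁+j₂+J+1=3
(j₁±m₁, j₂±m₂, J±M) = (2,0,0,2,0,0)
P² = 4/3
sum k=0..0:
  [0] +1/2 = 1/2
S = 1/2
C² = P²·S² = 1/3 ; C = +0.577350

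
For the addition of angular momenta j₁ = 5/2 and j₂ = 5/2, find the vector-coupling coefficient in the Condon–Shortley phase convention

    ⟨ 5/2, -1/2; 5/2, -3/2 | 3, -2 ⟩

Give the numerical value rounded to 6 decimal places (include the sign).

triangle: 2!·3!·3!/9! = 72/362880
(j±m)!: 2!·3!·1!·4!·1!·5! = 34560
prefactor² = (2J+1)·Δ·N² = 48
  k=0: +1/(0!·2!·3!·1!·0!·2!) = 1/24
  k=1: −1/(1!·1!·2!·0!·1!·3!) = -1/12
Σ = -1/24  ⇒  CG² = 48·(-1/24)² = 1/12
CG = −√(1/12) = -0.288675

-0.288675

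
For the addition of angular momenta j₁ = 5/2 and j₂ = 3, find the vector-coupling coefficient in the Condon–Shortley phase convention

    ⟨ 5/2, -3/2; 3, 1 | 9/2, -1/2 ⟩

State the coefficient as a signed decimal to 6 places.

√[10·1!4!5!/11! · 1!4!4!2!4!5!] = √(184320/77)
  +(−1)^0/∏(0,1,4,4,0,1)! = 1/576  (running 1/576)
  +(−1)^1/∏(1,0,3,3,1,2)! = -1/72  (running -7/576)
⟨..|..⟩ = √(184320/77)·(-7/576) = -0.594588

-0.594588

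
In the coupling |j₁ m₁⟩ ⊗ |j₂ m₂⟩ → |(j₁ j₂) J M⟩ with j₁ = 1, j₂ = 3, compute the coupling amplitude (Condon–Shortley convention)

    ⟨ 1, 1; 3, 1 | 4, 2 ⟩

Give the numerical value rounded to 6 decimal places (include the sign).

triangle: 0!·2!·6!/9! = 1440/362880
(j±m)!: 2!·0!·4!·2!·6!·2! = 138240
prefactor² = (2J+1)·Δ·N² = 34560/7
  k=0: +1/(0!·0!·0!·4!·2!·2!) = 1/96
Σ = 1/96  ⇒  CG² = 34560/7·1/96² = 15/28
CG = +√(15/28) = +0.731925

+0.731925  (= +√(15/28))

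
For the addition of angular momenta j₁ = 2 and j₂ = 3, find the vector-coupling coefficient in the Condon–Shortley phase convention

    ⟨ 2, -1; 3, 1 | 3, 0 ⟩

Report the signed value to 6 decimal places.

+0.182574  (= +√(1/30))

triangle: 2!·2!·4!/9! = 96/362880
(j±m)!: 1!·3!·4!·2!·3!·3! = 10368
prefactor² = (2J+1)·Δ·N² = 96/5
  k=1: −1/(1!·1!·2!·3!·0!·1!) = -1/12
  k=2: +1/(2!·0!·1!·2!·1!·2!) = 1/8
Σ = 1/24  ⇒  CG² = 96/5·1/24² = 1/30
CG = +√(1/30) = +0.182574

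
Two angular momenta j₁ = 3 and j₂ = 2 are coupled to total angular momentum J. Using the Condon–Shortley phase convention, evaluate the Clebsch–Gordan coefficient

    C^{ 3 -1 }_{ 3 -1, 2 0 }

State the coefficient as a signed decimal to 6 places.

−√(3/20) = -0.387298

triangle: 2!·4!·2!/9! = 96/362880
(j±m)!: 2!·4!·2!·2!·2!·4! = 9216
prefactor² = (2J+1)·Δ·N² = 256/15
  k=0: +1/(0!·2!·4!·2!·0!·0!) = 1/96
  k=1: −1/(1!·1!·3!·1!·1!·1!) = -1/6
  k=2: +1/(2!·0!·2!·0!·2!·2!) = 1/16
Σ = -3/32  ⇒  CG² = 256/15·(-3/32)² = 3/20
CG = −√(3/20) = -0.387298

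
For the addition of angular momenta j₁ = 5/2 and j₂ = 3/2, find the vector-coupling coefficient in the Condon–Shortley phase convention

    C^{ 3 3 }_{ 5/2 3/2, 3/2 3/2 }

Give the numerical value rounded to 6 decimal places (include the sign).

triangle: 1!×4!×2!/8! = 48/40320
(j±m)!: 4!×1!×3!×0!×6!×0! = 103680
prefactor² = (2J+1)×Δ×N² = 864
  k=1: −1/(1!×0!×0!×2!×4!×0!) = -1/48
Σ = -1/48  ⇒  CG² = 864×(-1/48)² = 3/8
CG = −√(3/8) = -0.612372

−√(3/8) = -0.612372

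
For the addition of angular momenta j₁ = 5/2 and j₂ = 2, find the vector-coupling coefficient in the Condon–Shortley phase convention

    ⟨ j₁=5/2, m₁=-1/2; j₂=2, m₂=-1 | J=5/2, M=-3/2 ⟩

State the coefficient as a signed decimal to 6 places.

-0.414039  (= −√(6/35))

j₁+j₂−J=2  J+j₁−j₂=3  J−j₁+j₂=2  j₁+j₂+J+1=8
(j₁±m₁, j₂±m₂, J±M) = (2,3,1,3,1,4)
P² = 216/35
sum k=0..1:
  [0] +1/12 = 1/12
  [1] −1/4 = -1/4
S = -1/6
C² = P²·S² = 6/35 ; C = -0.414039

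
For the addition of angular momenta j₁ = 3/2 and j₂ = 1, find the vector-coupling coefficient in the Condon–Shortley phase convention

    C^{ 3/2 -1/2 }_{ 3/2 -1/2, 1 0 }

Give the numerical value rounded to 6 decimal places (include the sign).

j₁+j₂−J=1  J+j₁−j₂=2  J−j₁+j₂=1  j₁+j₂+J+1=5
(j₁±m₁, j₂±m₂, J±M) = (1,2,1,1,1,2)
P² = 4/15
sum k=0..1:
  [0] +1/2 = 1/2
  [1] −1/1 = -1
S = -1/2
C² = P²·S² = 1/15 ; C = -0.258199

-0.258199  (= −√(1/15))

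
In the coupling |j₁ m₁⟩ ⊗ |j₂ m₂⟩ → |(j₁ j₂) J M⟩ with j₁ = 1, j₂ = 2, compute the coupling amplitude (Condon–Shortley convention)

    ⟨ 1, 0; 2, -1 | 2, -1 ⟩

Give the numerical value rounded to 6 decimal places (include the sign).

+√(1/6) ≈ +0.408248

√[5·1!1!3!/6! · 1!1!1!3!1!3!] = √(3/2)
  +(−1)^0/∏(0,1,1,1,0,2)! = 1/2  (running 1/2)
  +(−1)^1/∏(1,0,0,0,1,3)! = -1/6  (running 1/3)
⟨..|..⟩ = √(3/2)·(1/3) = +0.408248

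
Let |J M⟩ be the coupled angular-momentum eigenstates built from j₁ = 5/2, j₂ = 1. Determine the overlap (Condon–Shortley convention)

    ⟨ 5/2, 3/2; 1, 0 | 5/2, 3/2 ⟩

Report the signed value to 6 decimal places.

j₁+j₂−J=1  J+j₁−j₂=4  J−j₁+j₂=1  j₁+j₂+J+1=7
(j₁±m₁, j₂±m₂, J±M) = (4,1,1,1,4,1)
P² = 576/35
sum k=0..1:
  [0] +1/6 = 1/6
  [1] −1/24 = -1/24
S = 1/8
C² = P²·S² = 9/35 ; C = +0.507093

+√(9/35) = +0.507093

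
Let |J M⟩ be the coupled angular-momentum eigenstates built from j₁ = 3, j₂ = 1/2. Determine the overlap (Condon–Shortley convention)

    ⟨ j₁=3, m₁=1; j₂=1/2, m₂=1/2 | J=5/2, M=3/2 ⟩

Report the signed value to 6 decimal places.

√[6·1!5!0!/7! · 4!2!1!0!4!1!] = √(1152/7)
  +(−1)^1/∏(1,0,1,0,4,0)! = -1/24  (running -1/24)
⟨..|..⟩ = √(1152/7)·(-1/24) = -0.534522

-0.534522  (= −√(2/7))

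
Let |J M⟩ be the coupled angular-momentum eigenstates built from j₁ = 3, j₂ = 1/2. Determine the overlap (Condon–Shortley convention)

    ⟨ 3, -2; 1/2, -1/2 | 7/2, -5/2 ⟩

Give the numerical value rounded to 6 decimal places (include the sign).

+√(6/7) = +0.925820

triangle: 0!×6!×1!/8! = 720/40320
(j±m)!: 1!×5!×0!×1!×1!×6! = 86400
prefactor² = (2J+1)×Δ×N² = 86400/7
  k=0: +1/(0!×0!×5!×0!×1!×1!) = 1/120
Σ = 1/120  ⇒  CG² = 86400/7×1/120² = 6/7
CG = +√(6/7) = +0.925820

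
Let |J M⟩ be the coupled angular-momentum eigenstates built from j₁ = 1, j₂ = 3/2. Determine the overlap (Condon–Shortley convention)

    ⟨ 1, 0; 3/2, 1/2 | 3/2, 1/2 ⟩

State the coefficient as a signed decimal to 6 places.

-0.258199  (= −√(1/15))

triangle: 1!*1!*2!/5! = 2/120
(j±m)!: 1!*1!*2!*1!*2!*1! = 4
prefactor² = (2J+1)*Δ*N² = 4/15
  k=0: +1/(0!*1!*1!*2!*0!*0!) = 1/2
  k=1: −1/(1!*0!*0!*1!*1!*1!) = -1
Σ = -1/2  ⇒  CG² = 4/15*(-1/2)² = 1/15
CG = −√(1/15) = -0.258199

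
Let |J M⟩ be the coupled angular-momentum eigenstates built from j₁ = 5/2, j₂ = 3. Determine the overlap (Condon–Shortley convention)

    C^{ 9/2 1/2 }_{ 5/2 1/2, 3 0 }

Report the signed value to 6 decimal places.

+0.208063  (= +√(10/231))

triangle: 1!*4!*5!/11! = 2880/39916800
(j±m)!: 3!*2!*3!*3!*5!*4! = 1244160
prefactor² = (2J+1)*Δ*N² = 69120/77
  k=0: +1/(0!*1!*2!*3!*2!*2!) = 1/48
  k=1: −1/(1!*0!*1!*2!*3!*3!) = -1/72
Σ = 1/144  ⇒  CG² = 69120/77*1/144² = 10/231
CG = +√(10/231) = +0.208063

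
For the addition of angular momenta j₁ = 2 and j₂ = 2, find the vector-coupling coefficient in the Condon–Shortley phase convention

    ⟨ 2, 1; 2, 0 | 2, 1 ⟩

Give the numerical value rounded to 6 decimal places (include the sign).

√[5·2!2!2!/7! · 3!1!2!2!3!1!] = √(8/7)
  +(−1)^0/∏(0,2,1,2,1,0)! = 1/4  (running 1/4)
  +(−1)^1/∏(1,1,0,1,2,1)! = -1/2  (running -1/4)
⟨..|..⟩ = √(8/7)·(-1/4) = -0.267261

-0.267261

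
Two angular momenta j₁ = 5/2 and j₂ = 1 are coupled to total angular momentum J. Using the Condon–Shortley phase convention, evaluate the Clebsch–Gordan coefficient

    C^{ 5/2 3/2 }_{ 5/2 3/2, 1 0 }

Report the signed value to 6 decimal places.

j₁+j₂−J=1  J+j₁−j₂=4  J−j₁+j₂=1  j₁+j₂+J+1=7
(j₁±m₁, j₂±m₂, J±M) = (4,1,1,1,4,1)
P² = 576/35
sum k=0..1:
  [0] +1/6 = 1/6
  [1] −1/24 = -1/24
S = 1/8
C² = P²·S² = 9/35 ; C = +0.507093

+0.507093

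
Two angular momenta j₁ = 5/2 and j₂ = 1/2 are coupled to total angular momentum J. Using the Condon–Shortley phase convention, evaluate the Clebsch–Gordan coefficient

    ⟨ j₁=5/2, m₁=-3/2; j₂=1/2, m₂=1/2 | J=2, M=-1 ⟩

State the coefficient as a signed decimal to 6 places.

triangle: 1!·4!·0!/6! = 24/720
(j±m)!: 1!·4!·1!·0!·1!·3! = 144
prefactor² = (2J+1)·Δ·N² = 24
  k=1: −1/(1!·0!·3!·0!·1!·0!) = -1/6
Σ = -1/6  ⇒  CG² = 24·(-1/6)² = 2/3
CG = −√(2/3) = -0.816497

−√(2/3) = -0.816497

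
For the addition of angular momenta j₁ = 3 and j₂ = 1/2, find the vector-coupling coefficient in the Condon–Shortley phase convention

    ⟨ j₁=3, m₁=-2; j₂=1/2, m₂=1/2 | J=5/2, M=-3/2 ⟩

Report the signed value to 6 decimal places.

√[6·1!5!0!/7! · 1!5!1!0!1!4!] = √(2880/7)
  +(−1)^1/∏(1,0,4,0,1,0)! = -1/24  (running -1/24)
⟨..|..⟩ = √(2880/7)·(-1/24) = -0.845154

-0.845154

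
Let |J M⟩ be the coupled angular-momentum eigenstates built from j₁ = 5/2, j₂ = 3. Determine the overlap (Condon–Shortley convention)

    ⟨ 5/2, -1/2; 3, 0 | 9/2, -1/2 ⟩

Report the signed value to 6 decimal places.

−√(10/231) ≈ -0.208063

√[10·1!4!5!/11! · 2!3!3!3!4!5!] = √(69120/77)
  +(−1)^0/∏(0,1,3,3,1,2)! = 1/72  (running 1/72)
  +(−1)^1/∏(1,0,2,2,2,3)! = -1/48  (running -1/144)
⟨..|..⟩ = √(69120/77)·(-1/144) = -0.208063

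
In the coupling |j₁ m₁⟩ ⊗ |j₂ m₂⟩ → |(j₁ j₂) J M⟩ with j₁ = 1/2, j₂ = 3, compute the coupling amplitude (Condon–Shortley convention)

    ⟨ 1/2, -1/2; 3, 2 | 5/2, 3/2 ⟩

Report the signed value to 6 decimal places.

−√(5/7) = -0.845154

j₁+j₂−J=1  J+j₁−j₂=0  J−j₁+j₂=5  j₁+j₂+J+1=7
(j₁±m₁, j₂±m₂, J±M) = (0,1,5,1,4,1)
P² = 2880/7
sum k=1..1:
  [1] −1/24 = -1/24
S = -1/24
C² = P²·S² = 5/7 ; C = -0.845154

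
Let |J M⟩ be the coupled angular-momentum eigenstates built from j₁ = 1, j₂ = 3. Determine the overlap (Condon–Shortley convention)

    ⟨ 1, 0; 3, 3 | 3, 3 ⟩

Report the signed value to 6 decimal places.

−√(3/4) = -0.866025

j₁+j₂−J=1  J+j₁−j₂=1  J−j₁+j₂=5  j₁+j₂+J+1=8
(j₁±m₁, j₂±m₂, J±M) = (1,1,6,0,6,0)
P² = 10800
sum k=1..1:
  [1] −1/120 = -1/120
S = -1/120
C² = P²·S² = 3/4 ; C = -0.866025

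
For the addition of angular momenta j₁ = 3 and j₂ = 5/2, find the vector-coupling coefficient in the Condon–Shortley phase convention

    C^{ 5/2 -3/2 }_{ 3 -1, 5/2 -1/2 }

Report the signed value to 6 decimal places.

+0.169031  (= +√(1/35))

√[6·3!3!2!/9! · 2!4!2!3!1!4!] = √(576/35)
  +(−1)^1/∏(1,2,3,1,0,1)! = -1/12  (running -1/12)
  +(−1)^2/∏(2,1,2,0,1,2)! = 1/8  (running 1/24)
⟨..|..⟩ = √(576/35)·(1/24) = +0.169031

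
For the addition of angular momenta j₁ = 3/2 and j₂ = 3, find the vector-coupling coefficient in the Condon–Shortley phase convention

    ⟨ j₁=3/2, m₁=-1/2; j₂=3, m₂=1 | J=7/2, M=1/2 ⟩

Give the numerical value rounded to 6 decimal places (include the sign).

j₁+j₂−J=1  J+j₁−j₂=2  J−j₁+j₂=5  j₁+j₂+J+1=9
(j₁±m₁, j₂±m₂, J±M) = (1,2,4,2,4,3)
P² = 512/7
sum k=0..1:
  [0] +1/48 = 1/48
  [1] −1/12 = -1/12
S = -1/16
C² = P²·S² = 2/7 ; C = -0.534522

-0.534522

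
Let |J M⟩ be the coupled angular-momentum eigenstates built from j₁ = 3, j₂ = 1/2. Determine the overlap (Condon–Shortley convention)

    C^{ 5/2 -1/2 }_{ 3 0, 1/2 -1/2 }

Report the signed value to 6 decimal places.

+√(3/7) ≈ +0.654654

j₁+j₂−J=1  J+j₁−j₂=5  J−j₁+j₂=0  j₁+j₂+J+1=7
(j₁±m₁, j₂±m₂, J±M) = (3,3,0,1,2,3)
P² = 432/7
sum k=0..0:
  [0] +1/12 = 1/12
S = 1/12
C² = P²·S² = 3/7 ; C = +0.654654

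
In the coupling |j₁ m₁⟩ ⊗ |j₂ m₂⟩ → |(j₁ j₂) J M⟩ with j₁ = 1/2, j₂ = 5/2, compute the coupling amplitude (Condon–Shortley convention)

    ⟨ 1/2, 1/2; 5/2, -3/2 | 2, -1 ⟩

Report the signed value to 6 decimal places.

+√(2/3) ≈ +0.816497

j₁+j₂−J=1  J+j₁−j₂=0  J−j₁+j₂=4  j₁+j₂+J+1=6
(j₁±m₁, j₂±m₂, J±M) = (1,0,1,4,1,3)
P² = 24
sum k=0..0:
  [0] +1/6 = 1/6
S = 1/6
C² = P²·S² = 2/3 ; C = +0.816497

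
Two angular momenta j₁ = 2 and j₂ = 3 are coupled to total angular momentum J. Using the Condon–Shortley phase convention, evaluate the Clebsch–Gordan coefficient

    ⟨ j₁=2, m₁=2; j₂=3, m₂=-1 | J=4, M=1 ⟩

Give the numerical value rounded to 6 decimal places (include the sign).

√[9·1!3!5!/10! · 4!0!2!4!5!3!] = √(10368/7)
  +(−1)^0/∏(0,1,0,2,3,3)! = 1/72  (running 1/72)
⟨..|..⟩ = √(10368/7)·(1/72) = +0.534522

+0.534522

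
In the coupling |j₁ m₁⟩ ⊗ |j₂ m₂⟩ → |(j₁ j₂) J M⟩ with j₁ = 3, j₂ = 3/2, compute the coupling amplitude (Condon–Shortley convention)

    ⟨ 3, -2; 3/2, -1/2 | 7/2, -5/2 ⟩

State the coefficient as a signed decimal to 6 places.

-0.377964  (= −√(1/7))

triangle: 1!*5!*2!/9! = 240/362880
(j±m)!: 1!*5!*1!*2!*1!*6! = 172800
prefactor² = (2J+1)*Δ*N² = 6400/7
  k=0: +1/(0!*1!*5!*1!*0!*1!) = 1/120
  k=1: −1/(1!*0!*4!*0!*1!*2!) = -1/48
Σ = -1/80  ⇒  CG² = 6400/7*(-1/80)² = 1/7
CG = −√(1/7) = -0.377964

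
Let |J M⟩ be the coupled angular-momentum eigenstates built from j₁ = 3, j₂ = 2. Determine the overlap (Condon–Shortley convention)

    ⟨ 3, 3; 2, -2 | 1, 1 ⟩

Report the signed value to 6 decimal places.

+√(3/7) = +0.654654

triangle: 4!*2!*0!/7! = 48/5040
(j±m)!: 6!*0!*0!*4!*2!*0! = 34560
prefactor² = (2J+1)*Δ*N² = 6912/7
  k=0: +1/(0!*4!*0!*0!*2!*0!) = 1/48
Σ = 1/48  ⇒  CG² = 6912/7*1/48² = 3/7
CG = +√(3/7) = +0.654654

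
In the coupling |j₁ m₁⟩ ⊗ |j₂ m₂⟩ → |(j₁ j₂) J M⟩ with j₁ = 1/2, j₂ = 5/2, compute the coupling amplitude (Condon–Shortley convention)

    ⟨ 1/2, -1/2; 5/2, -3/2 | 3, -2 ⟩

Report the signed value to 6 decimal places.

j₁+j₂−J=0  J+j₁−j₂=1  J−j₁+j₂=5  j₁+j₂+J+1=7
(j₁±m₁, j₂±m₂, J±M) = (0,1,1,4,1,5)
P² = 480
sum k=0..0:
  [0] +1/24 = 1/24
S = 1/24
C² = P²·S² = 5/6 ; C = +0.912871

+0.912871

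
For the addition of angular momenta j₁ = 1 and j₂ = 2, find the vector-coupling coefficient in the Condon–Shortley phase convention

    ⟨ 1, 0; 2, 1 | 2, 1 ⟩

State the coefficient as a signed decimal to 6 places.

-0.408248

j₁+j₂−J=1  J+j₁−j₂=1  J−j₁+j₂=3  j₁+j₂+J+1=6
(j₁±m₁, j₂±m₂, J±M) = (1,1,3,1,3,1)
P² = 3/2
sum k=0..1:
  [0] +1/6 = 1/6
  [1] −1/2 = -1/2
S = -1/3
C² = P²·S² = 1/6 ; C = -0.408248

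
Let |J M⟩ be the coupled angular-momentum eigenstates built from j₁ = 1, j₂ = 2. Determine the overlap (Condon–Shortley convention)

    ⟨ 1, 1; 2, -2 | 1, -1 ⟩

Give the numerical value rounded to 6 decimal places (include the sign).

+√(3/5) = +0.774597

j₁+j₂−J=2  J+j₁−j₂=0  J−j₁+j₂=2  j₁+j₂+J+1=5
(j₁±m₁, j₂±m₂, J±M) = (2,0,0,4,0,2)
P² = 48/5
sum k=0..0:
  [0] +1/4 = 1/4
S = 1/4
C² = P²·S² = 3/5 ; C = +0.774597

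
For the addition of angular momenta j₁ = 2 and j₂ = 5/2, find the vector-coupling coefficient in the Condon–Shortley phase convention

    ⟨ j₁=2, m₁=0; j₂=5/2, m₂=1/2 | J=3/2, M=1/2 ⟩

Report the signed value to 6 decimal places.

√[4·3!1!2!/7! · 2!2!3!2!2!1!] = √(32/35)
  +(−1)^1/∏(1,2,1,2,0,0)! = -1/4  (running -1/4)
  +(−1)^2/∏(2,1,0,1,1,1)! = 1/2  (running 1/4)
⟨..|..⟩ = √(32/35)·(1/4) = +0.239046

+√(2/35) ≈ +0.239046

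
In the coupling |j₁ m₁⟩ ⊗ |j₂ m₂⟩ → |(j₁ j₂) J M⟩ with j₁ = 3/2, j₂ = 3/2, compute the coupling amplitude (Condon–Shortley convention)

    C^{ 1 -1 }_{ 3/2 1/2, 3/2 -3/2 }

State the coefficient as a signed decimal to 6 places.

+√(3/10) ≈ +0.547723

√[3·2!1!1!/5! · 2!1!0!3!0!2!] = √(6/5)
  +(−1)^0/∏(0,2,1,0,0,1)! = 1/2  (running 1/2)
⟨..|..⟩ = √(6/5)·(1/2) = +0.547723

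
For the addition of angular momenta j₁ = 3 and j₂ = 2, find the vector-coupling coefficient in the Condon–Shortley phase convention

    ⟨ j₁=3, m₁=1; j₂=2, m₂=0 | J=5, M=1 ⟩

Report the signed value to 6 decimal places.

√[11·0!6!4!/11! · 4!2!2!2!6!4!] = √(110592/7)
  +(−1)^0/∏(0,0,2,2,4,2)! = 1/192  (running 1/192)
⟨..|..⟩ = √(110592/7)·(1/192) = +0.654654

+√(3/7) = +0.654654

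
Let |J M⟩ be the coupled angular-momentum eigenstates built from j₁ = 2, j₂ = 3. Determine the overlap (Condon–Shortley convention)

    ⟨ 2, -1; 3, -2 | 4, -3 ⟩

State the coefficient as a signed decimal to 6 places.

j₁+j₂−J=1  J+j₁−j₂=3  J−j₁+j₂=5  j₁+j₂+J+1=10
(j₁±m₁, j₂±m₂, J±M) = (1,3,1,5,1,7)
P² = 6480
sum k=0..1:
  [0] +1/144 = 1/144
  [1] −1/240 = -1/240
S = 1/360
C² = P²·S² = 1/20 ; C = +0.223607

+√(1/20) = +0.223607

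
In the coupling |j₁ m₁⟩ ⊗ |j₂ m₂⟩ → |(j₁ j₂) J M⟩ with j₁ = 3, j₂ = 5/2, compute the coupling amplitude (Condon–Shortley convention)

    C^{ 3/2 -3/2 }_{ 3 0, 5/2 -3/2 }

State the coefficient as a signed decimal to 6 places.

j₁+j₂−J=4  J+j₁−j₂=2  J−j₁+j₂=1  j₁+j₂+J+1=8
(j₁±m₁, j₂±m₂, J±M) = (3,3,1,4,0,3)
P² = 864/35
sum k=1..1:
  [1] −1/12 = -1/12
S = -1/12
C² = P²·S² = 6/35 ; C = -0.414039

-0.414039  (= −√(6/35))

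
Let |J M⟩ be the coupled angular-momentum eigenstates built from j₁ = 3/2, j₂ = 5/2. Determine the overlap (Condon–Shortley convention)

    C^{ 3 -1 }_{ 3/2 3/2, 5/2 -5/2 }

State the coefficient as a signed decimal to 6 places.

+0.353553  (= +√(1/8))

triangle: 1!×2!×4!/8! = 48/40320
(j±m)!: 3!×0!×0!×5!×2!×4! = 34560
prefactor² = (2J+1)×Δ×N² = 288
  k=0: +1/(0!×1!×0!×0!×2!×4!) = 1/48
Σ = 1/48  ⇒  CG² = 288×1/48² = 1/8
CG = +√(1/8) = +0.353553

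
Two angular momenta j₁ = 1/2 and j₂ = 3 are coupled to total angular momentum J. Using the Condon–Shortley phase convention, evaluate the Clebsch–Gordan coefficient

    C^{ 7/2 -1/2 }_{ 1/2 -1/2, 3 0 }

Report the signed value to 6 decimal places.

+0.755929  (= +√(4/7))

√[8·0!1!6!/8! · 0!1!3!3!3!4!] = √(5184/7)
  +(−1)^0/∏(0,0,1,3,0,3)! = 1/36  (running 1/36)
⟨..|..⟩ = √(5184/7)·(1/36) = +0.755929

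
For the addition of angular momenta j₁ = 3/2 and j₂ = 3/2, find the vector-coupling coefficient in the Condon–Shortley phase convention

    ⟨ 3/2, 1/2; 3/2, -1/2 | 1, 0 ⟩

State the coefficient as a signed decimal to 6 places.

√[3·2!1!1!/5! · 2!1!1!2!1!1!] = √(1/5)
  +(−1)^0/∏(0,2,1,1,0,0)! = 1/2  (running 1/2)
  +(−1)^1/∏(1,1,0,0,1,1)! = -1  (running -1/2)
⟨..|..⟩ = √(1/5)·(-1/2) = -0.223607

-0.223607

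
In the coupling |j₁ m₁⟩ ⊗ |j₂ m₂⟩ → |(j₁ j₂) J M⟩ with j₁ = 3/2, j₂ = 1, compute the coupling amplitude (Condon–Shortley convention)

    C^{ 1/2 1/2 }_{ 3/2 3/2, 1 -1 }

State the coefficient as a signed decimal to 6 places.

+√(1/2) ≈ +0.707107

j₁+j₂−J=2  J+j₁−j₂=1  J−j₁+j₂=0  j₁+j₂+J+1=4
(j₁±m₁, j₂±m₂, J±M) = (3,0,0,2,1,0)
P² = 2
sum k=0..0:
  [0] +1/2 = 1/2
S = 1/2
C² = P²·S² = 1/2 ; C = +0.707107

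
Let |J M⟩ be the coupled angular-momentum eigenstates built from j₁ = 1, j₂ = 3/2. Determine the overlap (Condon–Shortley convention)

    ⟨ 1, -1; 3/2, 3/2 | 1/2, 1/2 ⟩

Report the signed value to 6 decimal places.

+0.707107  (= +√(1/2))

triangle: 2!*0!*1!/4! = 2/24
(j±m)!: 0!*2!*3!*0!*1!*0! = 12
prefactor² = (2J+1)*Δ*N² = 2
  k=2: +1/(2!*0!*0!*1!*0!*0!) = 1/2
Σ = 1/2  ⇒  CG² = 2*1/2² = 1/2
CG = +√(1/2) = +0.707107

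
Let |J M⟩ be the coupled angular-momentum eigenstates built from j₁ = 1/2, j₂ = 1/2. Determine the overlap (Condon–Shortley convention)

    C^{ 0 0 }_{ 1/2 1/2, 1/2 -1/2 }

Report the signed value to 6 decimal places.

+0.707107

triangle: 1!·0!·0!/2! = 1/2
(j±m)!: 1!·0!·0!·1!·0!·0! = 1
prefactor² = (2J+1)·Δ·N² = 1/2
  k=0: +1/(0!·1!·0!·0!·0!·0!) = 1
Σ = 1  ⇒  CG² = 1/2·1² = 1/2
CG = +√(1/2) = +0.707107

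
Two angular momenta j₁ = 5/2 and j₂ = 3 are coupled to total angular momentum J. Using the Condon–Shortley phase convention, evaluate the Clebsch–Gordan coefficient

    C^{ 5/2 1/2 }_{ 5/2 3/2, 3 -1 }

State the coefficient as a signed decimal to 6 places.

√[6·3!2!3!/9! · 4!1!2!4!3!2!] = √(576/35)
  +(−1)^0/∏(0,3,1,2,1,1)! = 1/12  (running 1/12)
  +(−1)^1/∏(1,2,0,1,2,2)! = -1/8  (running -1/24)
⟨..|..⟩ = √(576/35)·(-1/24) = -0.169031

-0.169031  (= −√(1/35))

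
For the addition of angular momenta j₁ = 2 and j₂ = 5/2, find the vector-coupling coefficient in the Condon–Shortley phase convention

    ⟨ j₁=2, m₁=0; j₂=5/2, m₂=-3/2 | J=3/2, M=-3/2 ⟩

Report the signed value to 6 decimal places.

−√(12/35) = -0.585540

√[4·3!1!2!/7! · 2!2!1!4!0!3!] = √(192/35)
  +(−1)^1/∏(1,2,1,0,0,2)! = -1/4  (running -1/4)
⟨..|..⟩ = √(192/35)·(-1/4) = -0.585540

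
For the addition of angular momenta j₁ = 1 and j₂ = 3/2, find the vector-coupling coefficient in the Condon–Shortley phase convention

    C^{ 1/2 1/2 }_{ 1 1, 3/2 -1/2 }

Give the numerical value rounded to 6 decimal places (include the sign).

+0.408248  (= +√(1/6))

√[2·2!0!1!/4! · 2!0!1!2!1!0!] = √(2/3)
  +(−1)^0/∏(0,2,0,1,0,0)! = 1/2  (running 1/2)
⟨..|..⟩ = √(2/3)·(1/2) = +0.408248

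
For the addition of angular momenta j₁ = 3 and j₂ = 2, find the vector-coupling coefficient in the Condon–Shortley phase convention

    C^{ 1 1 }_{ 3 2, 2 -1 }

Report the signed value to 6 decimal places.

triangle: 4!×2!×0!/7! = 48/5040
(j±m)!: 5!×1!×1!×3!×2!×0! = 1440
prefactor² = (2J+1)×Δ×N² = 288/7
  k=1: −1/(1!×3!×0!×0!×2!×0!) = -1/12
Σ = -1/12  ⇒  CG² = 288/7×(-1/12)² = 2/7
CG = −√(2/7) = -0.534522

−√(2/7) ≈ -0.534522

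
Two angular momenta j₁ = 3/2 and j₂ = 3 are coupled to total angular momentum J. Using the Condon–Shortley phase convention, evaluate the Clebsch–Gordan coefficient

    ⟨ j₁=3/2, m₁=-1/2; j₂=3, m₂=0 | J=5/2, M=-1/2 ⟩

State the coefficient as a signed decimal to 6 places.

-0.414039

√[6·2!1!4!/8! · 1!2!3!3!2!3!] = √(216/35)
  +(−1)^1/∏(1,1,1,2,0,2)! = -1/4  (running -1/4)
  +(−1)^2/∏(2,0,0,1,1,3)! = 1/12  (running -1/6)
⟨..|..⟩ = √(216/35)·(-1/6) = -0.414039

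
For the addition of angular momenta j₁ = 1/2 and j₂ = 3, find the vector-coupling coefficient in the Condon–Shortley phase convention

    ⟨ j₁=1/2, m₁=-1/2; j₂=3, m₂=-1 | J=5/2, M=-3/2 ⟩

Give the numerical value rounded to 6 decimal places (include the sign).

triangle: 1!×0!×5!/7! = 120/5040
(j±m)!: 0!×1!×2!×4!×1!×4! = 1152
prefactor² = (2J+1)×Δ×N² = 1152/7
  k=1: −1/(1!×0!×0!×1!×0!×4!) = -1/24
Σ = -1/24  ⇒  CG² = 1152/7×(-1/24)² = 2/7
CG = −√(2/7) = -0.534522

−√(2/7) ≈ -0.534522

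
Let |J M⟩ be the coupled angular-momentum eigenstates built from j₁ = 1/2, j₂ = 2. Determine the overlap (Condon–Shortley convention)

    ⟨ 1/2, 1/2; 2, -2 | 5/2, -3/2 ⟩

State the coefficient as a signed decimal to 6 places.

+0.447214

√[6·0!1!4!/6! · 1!0!0!4!1!4!] = √(576/5)
  +(−1)^0/∏(0,0,0,0,1,4)! = 1/24  (running 1/24)
⟨..|..⟩ = √(576/5)·(1/24) = +0.447214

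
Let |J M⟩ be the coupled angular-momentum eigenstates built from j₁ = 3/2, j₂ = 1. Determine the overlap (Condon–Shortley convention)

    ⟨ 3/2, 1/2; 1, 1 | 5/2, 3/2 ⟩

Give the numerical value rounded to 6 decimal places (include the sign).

√[6·0!3!2!/6! · 2!1!2!0!4!1!] = √(48/5)
  +(−1)^0/∏(0,0,1,2,2,0)! = 1/4  (running 1/4)
⟨..|..⟩ = √(48/5)·(1/4) = +0.774597

+0.774597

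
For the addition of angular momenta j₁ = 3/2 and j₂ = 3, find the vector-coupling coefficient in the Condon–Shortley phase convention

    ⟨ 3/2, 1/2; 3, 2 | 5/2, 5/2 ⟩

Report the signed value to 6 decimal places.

−√(5/14) = -0.597614

√[6·2!1!4!/8! · 2!1!5!1!5!0!] = √(1440/7)
  +(−1)^1/∏(1,1,0,4,1,0)! = -1/24  (running -1/24)
⟨..|..⟩ = √(1440/7)·(-1/24) = -0.597614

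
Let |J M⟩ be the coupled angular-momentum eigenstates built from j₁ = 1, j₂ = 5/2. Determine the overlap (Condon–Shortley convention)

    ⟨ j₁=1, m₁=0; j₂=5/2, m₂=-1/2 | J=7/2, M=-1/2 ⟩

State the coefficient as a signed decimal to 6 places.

triangle: 0!*2!*5!/8! = 240/40320
(j±m)!: 1!*1!*2!*3!*3!*4! = 1728
prefactor² = (2J+1)*Δ*N² = 576/7
  k=0: +1/(0!*0!*1!*2!*1!*3!) = 1/12
Σ = 1/12  ⇒  CG² = 576/7*1/12² = 4/7
CG = +√(4/7) = +0.755929

+0.755929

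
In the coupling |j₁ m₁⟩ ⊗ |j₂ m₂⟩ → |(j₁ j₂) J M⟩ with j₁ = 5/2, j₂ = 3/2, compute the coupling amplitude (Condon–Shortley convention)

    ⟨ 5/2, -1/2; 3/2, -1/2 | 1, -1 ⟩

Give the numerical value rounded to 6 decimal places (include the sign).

√[3·3!2!0!/6! · 2!3!1!2!0!2!] = √(12/5)
  +(−1)^1/∏(1,2,2,0,0,0)! = -1/4  (running -1/4)
⟨..|..⟩ = √(12/5)·(-1/4) = -0.387298

−√(3/20) = -0.387298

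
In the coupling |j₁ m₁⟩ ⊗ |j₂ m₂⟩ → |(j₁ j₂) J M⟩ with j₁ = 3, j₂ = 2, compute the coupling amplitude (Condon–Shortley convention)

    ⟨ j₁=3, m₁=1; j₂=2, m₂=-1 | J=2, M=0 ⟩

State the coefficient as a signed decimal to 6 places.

triangle: 3!×3!×1!/8! = 36/40320
(j±m)!: 4!×2!×1!×3!×2!×2! = 1152
prefactor² = (2J+1)×Δ×N² = 36/7
  k=0: +1/(0!×3!×2!×1!×1!×0!) = 1/12
  k=1: −1/(1!×2!×1!×0!×2!×1!) = -1/4
Σ = -1/6  ⇒  CG² = 36/7×(-1/6)² = 1/7
CG = −√(1/7) = -0.377964

-0.377964  (= −√(1/7))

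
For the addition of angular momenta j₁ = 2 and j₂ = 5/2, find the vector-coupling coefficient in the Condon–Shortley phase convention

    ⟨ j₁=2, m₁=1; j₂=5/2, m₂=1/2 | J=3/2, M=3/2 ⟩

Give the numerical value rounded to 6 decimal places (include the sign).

j₁+j₂−J=3  J+j₁−j₂=1  J−j₁+j₂=2  j₁+j₂+J+1=7
(j₁±m₁, j₂±m₂, J±M) = (3,1,3,2,3,0)
P² = 144/35
sum k=1..1:
  [1] −1/4 = -1/4
S = -1/4
C² = P²·S² = 9/35 ; C = -0.507093

−√(9/35) = -0.507093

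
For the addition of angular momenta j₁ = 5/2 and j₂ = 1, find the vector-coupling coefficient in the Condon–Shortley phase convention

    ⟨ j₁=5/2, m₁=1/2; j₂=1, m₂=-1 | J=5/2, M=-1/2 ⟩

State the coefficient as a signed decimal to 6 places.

√[6·1!4!1!/7! · 3!2!0!2!2!3!] = √(288/35)
  +(−1)^0/∏(0,1,2,0,2,1)! = 1/4  (running 1/4)
⟨..|..⟩ = √(288/35)·(1/4) = +0.717137

+0.717137  (= +√(18/35))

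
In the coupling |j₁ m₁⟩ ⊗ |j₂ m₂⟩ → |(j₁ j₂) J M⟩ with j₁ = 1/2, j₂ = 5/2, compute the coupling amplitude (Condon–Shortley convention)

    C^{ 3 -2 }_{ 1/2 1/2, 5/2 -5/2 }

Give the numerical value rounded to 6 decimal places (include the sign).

+0.408248  (= +√(1/6))

j₁+j₂−J=0  J+j₁−j₂=1  J−j₁+j₂=5  j₁+j₂+J+1=7
(j₁±m₁, j₂±m₂, J±M) = (1,0,0,5,1,5)
P² = 2400
sum k=0..0:
  [0] +1/120 = 1/120
S = 1/120
C² = P²·S² = 1/6 ; C = +0.408248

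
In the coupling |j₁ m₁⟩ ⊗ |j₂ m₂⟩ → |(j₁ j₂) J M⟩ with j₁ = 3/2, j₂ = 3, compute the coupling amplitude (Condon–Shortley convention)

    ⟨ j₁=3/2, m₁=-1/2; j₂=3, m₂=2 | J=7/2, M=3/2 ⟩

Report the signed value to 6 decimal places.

triangle: 1!·2!·5!/9! = 240/362880
(j±m)!: 1!·2!·5!·1!·5!·2! = 57600
prefactor² = (2J+1)·Δ·N² = 6400/21
  k=0: +1/(0!·1!·2!·5!·0!·0!) = 1/240
  k=1: −1/(1!·0!·1!·4!·1!·1!) = -1/24
Σ = -3/80  ⇒  CG² = 6400/21·(-3/80)² = 3/7
CG = −√(3/7) = -0.654654

−√(3/7) ≈ -0.654654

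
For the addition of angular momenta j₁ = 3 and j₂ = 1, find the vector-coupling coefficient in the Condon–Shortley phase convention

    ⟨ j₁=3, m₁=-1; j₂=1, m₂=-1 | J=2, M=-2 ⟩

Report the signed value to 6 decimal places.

+√(1/21) = +0.218218

√[5·2!4!0!/7! · 2!4!0!2!0!4!] = √(768/7)
  +(−1)^0/∏(0,2,4,0,0,0)! = 1/48  (running 1/48)
⟨..|..⟩ = √(768/7)·(1/48) = +0.218218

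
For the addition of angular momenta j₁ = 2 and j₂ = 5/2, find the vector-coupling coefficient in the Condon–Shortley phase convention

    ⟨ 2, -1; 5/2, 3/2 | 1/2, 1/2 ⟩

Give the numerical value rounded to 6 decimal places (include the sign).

-0.516398  (= −√(4/15))

triangle: 4!·0!·1!/6! = 24/720
(j±m)!: 1!·3!·4!·1!·1!·0! = 144
prefactor² = (2J+1)·Δ·N² = 48/5
  k=3: −1/(3!·1!·0!·1!·0!·0!) = -1/6
Σ = -1/6  ⇒  CG² = 48/5·(-1/6)² = 4/15
CG = −√(4/15) = -0.516398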